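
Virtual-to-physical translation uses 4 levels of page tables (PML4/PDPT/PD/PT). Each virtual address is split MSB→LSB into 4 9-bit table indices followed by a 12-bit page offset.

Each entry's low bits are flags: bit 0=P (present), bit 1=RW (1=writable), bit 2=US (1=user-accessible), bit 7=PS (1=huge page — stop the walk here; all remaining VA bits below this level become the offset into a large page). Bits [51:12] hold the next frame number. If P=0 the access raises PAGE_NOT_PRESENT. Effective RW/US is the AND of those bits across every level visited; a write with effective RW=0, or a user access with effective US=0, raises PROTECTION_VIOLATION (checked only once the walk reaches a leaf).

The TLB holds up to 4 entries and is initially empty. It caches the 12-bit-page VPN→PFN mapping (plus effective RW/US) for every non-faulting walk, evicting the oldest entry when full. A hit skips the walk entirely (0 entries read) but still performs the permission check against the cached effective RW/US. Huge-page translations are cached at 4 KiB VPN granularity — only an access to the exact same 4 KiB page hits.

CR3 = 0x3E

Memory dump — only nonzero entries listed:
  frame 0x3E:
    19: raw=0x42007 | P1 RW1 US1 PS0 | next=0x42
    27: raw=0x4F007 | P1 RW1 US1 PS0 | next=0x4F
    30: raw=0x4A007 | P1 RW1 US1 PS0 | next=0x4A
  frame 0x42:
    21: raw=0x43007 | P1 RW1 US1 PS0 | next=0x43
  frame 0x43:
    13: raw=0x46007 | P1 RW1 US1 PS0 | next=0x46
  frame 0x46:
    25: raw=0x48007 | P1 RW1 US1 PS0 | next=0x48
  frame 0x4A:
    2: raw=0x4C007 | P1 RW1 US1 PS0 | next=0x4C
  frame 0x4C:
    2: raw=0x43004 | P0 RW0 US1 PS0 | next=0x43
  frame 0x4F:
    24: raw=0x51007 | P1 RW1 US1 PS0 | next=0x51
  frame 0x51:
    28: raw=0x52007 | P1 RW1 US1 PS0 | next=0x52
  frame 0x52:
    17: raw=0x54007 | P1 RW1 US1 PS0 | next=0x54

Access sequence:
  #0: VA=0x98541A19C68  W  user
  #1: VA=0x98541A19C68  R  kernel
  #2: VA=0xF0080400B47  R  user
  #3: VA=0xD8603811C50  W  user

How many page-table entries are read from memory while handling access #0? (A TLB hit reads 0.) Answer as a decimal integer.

Trace:
#0 VA=0x98541A19C68 (w,user):
  lvl0: tbl 0x3E, slot 19 ⇒ 0x42007 (P1/RW1/US1/PS0)
  lvl1: tbl 0x42, slot 21 ⇒ 0x43007 (P1/RW1/US1/PS0)
  lvl2: tbl 0x43, slot 13 ⇒ 0x46007 (P1/RW1/US1/PS0)
  lvl3: tbl 0x46, slot 25 ⇒ 0x48007 (P1/RW1/US1/PS0)
  ✓ 0x48C68  — 4 lookups
#1 VA=0x98541A19C68 (r,kernel):
  TLB hit vpn=0x98541A19 → PA=0x48C68
#2 VA=0xF0080400B47 (r,user):
  lvl0: tbl 0x3E, slot 30 ⇒ 0x4A007 (P1/RW1/US1/PS0)
  lvl1: tbl 0x4A, slot 2 ⇒ 0x4C007 (P1/RW1/US1/PS0)
  lvl2: tbl 0x4C, slot 2 ⇒ 0x43004 (P0/RW0/US1/PS0)
  ✗ PAGE_NOT_PRESENT  [3 reads]
#3 VA=0xD8603811C50 (w,user):
  lvl0: tbl 0x3E, slot 27 ⇒ 0x4F007 (P1/RW1/US1/PS0)
  lvl1: tbl 0x4F, slot 24 ⇒ 0x51007 (P1/RW1/US1/PS0)
  lvl2: tbl 0x51, slot 28 ⇒ 0x52007 (P1/RW1/US1/PS0)
  lvl3: tbl 0x52, slot 17 ⇒ 0x54007 (P1/RW1/US1/PS0)
  ✓ 0x54C50  — 4 lookups

Entries read for #0: 4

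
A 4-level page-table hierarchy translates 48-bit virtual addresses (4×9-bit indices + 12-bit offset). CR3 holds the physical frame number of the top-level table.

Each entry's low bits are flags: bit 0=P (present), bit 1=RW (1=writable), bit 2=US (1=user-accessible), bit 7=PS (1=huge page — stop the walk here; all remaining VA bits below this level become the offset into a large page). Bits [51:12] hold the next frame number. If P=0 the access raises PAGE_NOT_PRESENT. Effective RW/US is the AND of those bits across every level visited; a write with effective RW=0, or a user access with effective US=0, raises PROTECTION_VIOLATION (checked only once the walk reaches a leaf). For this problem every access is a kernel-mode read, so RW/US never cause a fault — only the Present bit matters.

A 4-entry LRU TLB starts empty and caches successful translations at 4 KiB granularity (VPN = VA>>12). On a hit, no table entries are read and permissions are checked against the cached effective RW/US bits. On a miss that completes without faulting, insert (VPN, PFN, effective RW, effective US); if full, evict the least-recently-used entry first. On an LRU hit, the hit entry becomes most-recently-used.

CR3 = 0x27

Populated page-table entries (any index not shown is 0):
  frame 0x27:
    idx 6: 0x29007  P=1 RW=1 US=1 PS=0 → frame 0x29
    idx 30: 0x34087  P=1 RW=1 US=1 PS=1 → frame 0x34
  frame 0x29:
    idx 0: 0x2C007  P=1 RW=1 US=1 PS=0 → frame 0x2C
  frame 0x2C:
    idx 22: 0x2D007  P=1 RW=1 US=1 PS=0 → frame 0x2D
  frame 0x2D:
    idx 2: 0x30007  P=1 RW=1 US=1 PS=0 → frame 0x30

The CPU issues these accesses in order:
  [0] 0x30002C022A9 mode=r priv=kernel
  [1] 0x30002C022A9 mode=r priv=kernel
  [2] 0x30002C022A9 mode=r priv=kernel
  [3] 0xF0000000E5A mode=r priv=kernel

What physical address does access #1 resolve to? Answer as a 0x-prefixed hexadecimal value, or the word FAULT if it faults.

Walk each access:
#0 VA=0x30002C022A9 (r,kernel):
  L0 @0x27[6] → 0x29007  P=1,RW=1,US=1,PS=0
  L1 @0x29[0] → 0x2C007  P=1,RW=1,US=1,PS=0
  L2 @0x2C[22] → 0x2D007  P=1,RW=1,US=1,PS=0
  L3 @0x2D[2] → 0x30007  P=1,RW=1,US=1,PS=0
  ✓ 0x302A9  — 4 lookups
#1 VA=0x30002C022A9 (r,kernel):
  TLB hit vpn=0x30002C02 → PA=0x302A9
#2 VA=0x30002C022A9 (r,kernel):
  TLB hit vpn=0x30002C02 → PA=0x302A9
#3 VA=0xF0000000E5A (r,kernel):
  L0 @0x27[30] → 0x34087  P=1,RW=1,US=1,PS=1
  ✓ 0x34E5A (huge @L0)  — 1 lookups

Access #1 PA: 0x302A9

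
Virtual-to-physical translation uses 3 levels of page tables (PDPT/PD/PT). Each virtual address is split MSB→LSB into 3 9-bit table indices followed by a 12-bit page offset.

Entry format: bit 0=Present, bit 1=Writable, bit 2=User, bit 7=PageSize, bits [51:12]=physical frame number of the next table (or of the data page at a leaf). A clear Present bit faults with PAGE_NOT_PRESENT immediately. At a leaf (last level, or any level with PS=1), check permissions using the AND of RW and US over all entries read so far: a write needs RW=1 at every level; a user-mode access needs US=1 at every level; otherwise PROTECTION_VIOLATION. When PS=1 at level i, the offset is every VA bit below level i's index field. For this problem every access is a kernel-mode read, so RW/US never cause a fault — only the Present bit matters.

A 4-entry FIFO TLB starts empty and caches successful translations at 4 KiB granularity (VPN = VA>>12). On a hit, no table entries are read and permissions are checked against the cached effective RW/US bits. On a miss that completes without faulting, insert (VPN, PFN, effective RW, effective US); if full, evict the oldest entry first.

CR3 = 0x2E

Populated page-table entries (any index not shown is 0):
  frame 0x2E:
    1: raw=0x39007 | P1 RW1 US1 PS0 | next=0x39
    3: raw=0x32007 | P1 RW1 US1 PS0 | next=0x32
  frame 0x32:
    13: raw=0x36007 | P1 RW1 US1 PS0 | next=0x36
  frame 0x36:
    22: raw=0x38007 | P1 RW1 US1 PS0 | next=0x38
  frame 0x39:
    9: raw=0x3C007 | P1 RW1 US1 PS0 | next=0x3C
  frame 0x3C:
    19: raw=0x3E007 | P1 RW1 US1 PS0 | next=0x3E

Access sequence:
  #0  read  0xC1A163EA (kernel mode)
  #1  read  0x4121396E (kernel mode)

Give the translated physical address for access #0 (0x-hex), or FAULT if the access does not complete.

Per-access translation:
#0 VA=0xC1A163EA (r,kernel):
  L0 @0x2E[3] → 0x32007  P=1,RW=1,US=1,PS=0
  L1 @0x32[13] → 0x36007  P=1,RW=1,US=1,PS=0
  L2 @0x36[22] → 0x38007  P=1,RW=1,US=1,PS=0
  ⇒ phys 0x383EA  [3 reads]
#1 VA=0x4121396E (r,kernel):
  L0 @0x2E[1] → 0x39007  P=1,RW=1,US=1,PS=0
  L1 @0x39[9] → 0x3C007  P=1,RW=1,US=1,PS=0
  L2 @0x3C[19] → 0x3E007  P=1,RW=1,US=1,PS=0
  ⇒ phys 0x3E96E  [3 reads]

Access #0 PA: 0x383EA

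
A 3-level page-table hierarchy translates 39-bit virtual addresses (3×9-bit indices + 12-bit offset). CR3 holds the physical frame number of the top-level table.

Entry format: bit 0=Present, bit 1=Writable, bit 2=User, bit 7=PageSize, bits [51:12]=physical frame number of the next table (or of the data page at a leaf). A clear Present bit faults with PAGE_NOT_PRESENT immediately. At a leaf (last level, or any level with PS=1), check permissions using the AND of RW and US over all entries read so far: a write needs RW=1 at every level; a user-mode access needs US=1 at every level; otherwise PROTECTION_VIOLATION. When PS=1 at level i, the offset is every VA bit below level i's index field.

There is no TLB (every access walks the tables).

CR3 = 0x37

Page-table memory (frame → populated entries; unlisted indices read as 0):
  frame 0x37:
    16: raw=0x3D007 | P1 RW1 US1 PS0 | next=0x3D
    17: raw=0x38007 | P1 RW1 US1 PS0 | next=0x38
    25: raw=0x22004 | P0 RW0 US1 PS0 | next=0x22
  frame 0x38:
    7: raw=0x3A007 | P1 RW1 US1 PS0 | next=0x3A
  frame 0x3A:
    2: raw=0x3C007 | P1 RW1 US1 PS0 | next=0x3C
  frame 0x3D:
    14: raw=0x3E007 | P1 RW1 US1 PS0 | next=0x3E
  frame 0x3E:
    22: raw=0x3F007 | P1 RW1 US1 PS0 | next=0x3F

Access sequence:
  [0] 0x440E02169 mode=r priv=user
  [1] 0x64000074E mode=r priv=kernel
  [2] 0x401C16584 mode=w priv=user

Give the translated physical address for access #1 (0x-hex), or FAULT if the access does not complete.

Walk each access:
#0 VA=0x440E02169 (r,user):
  lvl0: tbl 0x37, slot 17 ⇒ 0x38007 (P1/RW1/US1/PS0)
  lvl1: tbl 0x38, slot 7 ⇒ 0x3A007 (P1/RW1/US1/PS0)
  lvl2: tbl 0x3A, slot 2 ⇒ 0x3C007 (P1/RW1/US1/PS0)
  → PA=0x3C169  (3 entries read)
#1 VA=0x64000074E (r,kernel):
  lvl0: tbl 0x37, slot 25 ⇒ 0x22004 (P0/RW0/US1/PS0)
  ✗ PAGE_NOT_PRESENT  [1 reads]
#2 VA=0x401C16584 (w,user):
  lvl0: tbl 0x37, slot 16 ⇒ 0x3D007 (P1/RW1/US1/PS0)
  lvl1: tbl 0x3D, slot 14 ⇒ 0x3E007 (P1/RW1/US1/PS0)
  lvl2: tbl 0x3E, slot 22 ⇒ 0x3F007 (P1/RW1/US1/PS0)
  → PA=0x3F584  (3 entries read)

Access #1 PA: FAULT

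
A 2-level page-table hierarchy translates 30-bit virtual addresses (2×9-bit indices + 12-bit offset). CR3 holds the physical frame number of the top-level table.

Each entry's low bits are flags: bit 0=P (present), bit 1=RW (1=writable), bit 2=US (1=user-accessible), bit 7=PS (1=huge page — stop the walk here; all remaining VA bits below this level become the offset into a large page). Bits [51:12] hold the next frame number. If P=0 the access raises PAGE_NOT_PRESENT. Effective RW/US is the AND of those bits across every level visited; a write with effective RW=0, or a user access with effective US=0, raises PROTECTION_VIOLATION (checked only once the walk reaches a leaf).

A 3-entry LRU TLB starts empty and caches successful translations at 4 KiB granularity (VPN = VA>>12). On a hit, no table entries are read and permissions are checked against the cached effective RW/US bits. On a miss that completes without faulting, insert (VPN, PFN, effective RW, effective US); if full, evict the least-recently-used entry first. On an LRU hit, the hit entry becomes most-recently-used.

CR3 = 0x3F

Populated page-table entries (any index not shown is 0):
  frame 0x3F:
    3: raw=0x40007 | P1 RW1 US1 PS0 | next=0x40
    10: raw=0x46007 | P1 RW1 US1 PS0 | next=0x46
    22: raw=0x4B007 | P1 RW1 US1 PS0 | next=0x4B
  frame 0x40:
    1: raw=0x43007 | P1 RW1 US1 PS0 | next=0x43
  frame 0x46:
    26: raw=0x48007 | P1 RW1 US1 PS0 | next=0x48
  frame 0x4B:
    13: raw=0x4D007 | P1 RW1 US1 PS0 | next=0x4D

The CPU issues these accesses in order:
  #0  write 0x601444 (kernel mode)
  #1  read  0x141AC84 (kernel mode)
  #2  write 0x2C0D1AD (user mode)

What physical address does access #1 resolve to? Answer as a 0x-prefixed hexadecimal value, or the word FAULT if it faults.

Walk each access:
#0 VA=0x601444 (w,kernel):
  [0] read 0x3F idx=3: raw=0x40007 flags P=1 W=1 U=1 S=0
  [1] read 0x40 idx=1: raw=0x43007 flags P=1 W=1 U=1 S=0
  → PA=0x43444  (2 entries read)
#1 VA=0x141AC84 (r,kernel):
  [0] read 0x3F idx=10: raw=0x46007 flags P=1 W=1 U=1 S=0
  [1] read 0x46 idx=26: raw=0x48007 flags P=1 W=1 U=1 S=0
  → PA=0x48C84  (2 entries read)
#2 VA=0x2C0D1AD (w,user):
  [0] read 0x3F idx=22: raw=0x4B007 flags P=1 W=1 U=1 S=0
  [1] read 0x4B idx=13: raw=0x4D007 flags P=1 W=1 U=1 S=0
  → PA=0x4D1AD  (2 entries read)

Access #1 PA: 0x48C84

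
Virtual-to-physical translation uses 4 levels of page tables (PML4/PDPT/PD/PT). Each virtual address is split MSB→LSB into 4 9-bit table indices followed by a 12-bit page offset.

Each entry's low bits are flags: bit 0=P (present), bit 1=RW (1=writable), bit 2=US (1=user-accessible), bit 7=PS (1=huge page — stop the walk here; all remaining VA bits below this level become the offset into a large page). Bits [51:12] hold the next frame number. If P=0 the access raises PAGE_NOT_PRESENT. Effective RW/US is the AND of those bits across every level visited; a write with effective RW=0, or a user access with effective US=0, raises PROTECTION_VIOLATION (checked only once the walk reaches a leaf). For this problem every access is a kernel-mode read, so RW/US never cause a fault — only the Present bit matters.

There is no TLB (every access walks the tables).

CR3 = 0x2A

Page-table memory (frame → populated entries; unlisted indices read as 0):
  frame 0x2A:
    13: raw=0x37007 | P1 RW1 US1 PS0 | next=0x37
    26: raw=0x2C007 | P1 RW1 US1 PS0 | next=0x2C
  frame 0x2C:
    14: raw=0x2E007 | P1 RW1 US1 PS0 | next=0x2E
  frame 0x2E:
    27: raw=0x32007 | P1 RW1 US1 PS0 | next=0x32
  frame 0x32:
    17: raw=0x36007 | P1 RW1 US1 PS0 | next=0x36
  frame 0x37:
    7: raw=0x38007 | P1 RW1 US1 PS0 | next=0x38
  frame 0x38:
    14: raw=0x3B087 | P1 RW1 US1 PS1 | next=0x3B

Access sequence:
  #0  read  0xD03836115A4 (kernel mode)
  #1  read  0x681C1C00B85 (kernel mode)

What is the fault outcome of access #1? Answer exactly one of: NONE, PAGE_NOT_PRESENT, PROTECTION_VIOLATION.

Per-access translation:
#0 VA=0xD03836115A4 (r,kernel):
  L0 @0x2A[26] → 0x2C007  P=1,RW=1,US=1,PS=0
  L1 @0x2C[14] → 0x2E007  P=1,RW=1,US=1,PS=0
  L2 @0x2E[27] → 0x32007  P=1,RW=1,US=1,PS=0
  L3 @0x32[17] → 0x36007  P=1,RW=1,US=1,PS=0
  → PA=0x365A4  (4 entries read)
#1 VA=0x681C1C00B85 (r,kernel):
  L0 @0x2A[13] → 0x37007  P=1,RW=1,US=1,PS=0
  L1 @0x37[7] → 0x38007  P=1,RW=1,US=1,PS=0
  L2 @0x38[14] → 0x3B087  P=1,RW=1,US=1,PS=1
  → PA=0x3BB85 (huge @L2)  (3 entries read)

Access #1 fault: NONE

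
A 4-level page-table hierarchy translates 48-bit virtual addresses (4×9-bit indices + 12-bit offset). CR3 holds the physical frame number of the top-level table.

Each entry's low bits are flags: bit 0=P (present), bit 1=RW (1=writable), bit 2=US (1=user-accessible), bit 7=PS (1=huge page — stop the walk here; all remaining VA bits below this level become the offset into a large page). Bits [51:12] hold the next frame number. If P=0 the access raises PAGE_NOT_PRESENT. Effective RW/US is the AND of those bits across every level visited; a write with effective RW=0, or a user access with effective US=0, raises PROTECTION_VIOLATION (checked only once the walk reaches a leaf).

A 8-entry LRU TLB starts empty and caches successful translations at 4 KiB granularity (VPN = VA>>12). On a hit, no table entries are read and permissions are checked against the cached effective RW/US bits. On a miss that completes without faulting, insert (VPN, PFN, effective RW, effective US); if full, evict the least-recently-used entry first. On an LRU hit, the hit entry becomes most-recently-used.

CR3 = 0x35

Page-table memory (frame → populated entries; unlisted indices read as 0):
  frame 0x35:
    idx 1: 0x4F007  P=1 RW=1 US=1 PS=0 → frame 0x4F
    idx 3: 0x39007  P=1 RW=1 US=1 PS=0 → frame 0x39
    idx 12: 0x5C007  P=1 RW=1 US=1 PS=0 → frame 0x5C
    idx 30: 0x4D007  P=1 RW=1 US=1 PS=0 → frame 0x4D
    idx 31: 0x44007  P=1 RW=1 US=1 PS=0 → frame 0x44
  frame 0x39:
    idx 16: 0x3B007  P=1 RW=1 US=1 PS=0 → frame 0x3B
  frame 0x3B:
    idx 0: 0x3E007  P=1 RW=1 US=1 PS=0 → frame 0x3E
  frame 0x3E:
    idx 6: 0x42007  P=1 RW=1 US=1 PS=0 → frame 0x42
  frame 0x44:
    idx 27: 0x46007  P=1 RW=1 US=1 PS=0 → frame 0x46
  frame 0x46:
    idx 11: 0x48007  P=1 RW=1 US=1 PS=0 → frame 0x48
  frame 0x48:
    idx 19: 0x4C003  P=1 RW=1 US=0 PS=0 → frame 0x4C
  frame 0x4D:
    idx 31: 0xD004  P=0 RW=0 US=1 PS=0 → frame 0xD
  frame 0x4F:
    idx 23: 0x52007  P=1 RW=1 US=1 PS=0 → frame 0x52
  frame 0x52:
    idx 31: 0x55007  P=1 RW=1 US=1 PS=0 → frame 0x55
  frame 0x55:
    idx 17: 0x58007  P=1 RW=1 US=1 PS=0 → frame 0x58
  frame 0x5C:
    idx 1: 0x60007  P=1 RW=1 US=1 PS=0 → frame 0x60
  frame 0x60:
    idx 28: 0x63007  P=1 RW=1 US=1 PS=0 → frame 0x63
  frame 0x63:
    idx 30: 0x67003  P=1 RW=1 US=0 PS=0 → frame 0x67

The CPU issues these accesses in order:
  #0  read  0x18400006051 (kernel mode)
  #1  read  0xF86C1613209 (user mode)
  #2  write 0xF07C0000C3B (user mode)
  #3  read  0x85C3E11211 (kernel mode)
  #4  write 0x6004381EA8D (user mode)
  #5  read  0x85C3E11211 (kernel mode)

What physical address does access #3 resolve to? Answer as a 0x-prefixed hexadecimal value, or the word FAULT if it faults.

Walk each access:
#0 VA=0x18400006051 (r,kernel):
  L0: frame=0x35 idx=3 entry=0x39007 [P=1 RW=1 US=1 PS=0]
  L1: frame=0x39 idx=16 entry=0x3B007 [P=1 RW=1 US=1 PS=0]
  L2: frame=0x3B idx=0 entry=0x3E007 [P=1 RW=1 US=1 PS=0]
  L3: frame=0x3E idx=6 entry=0x42007 [P=1 RW=1 US=1 PS=0]
  ✓ 0x42051  — 4 lookups
#1 VA=0xF86C1613209 (r,user):
  L0: frame=0x35 idx=31 entry=0x44007 [P=1 RW=1 US=1 PS=0]
  L1: frame=0x44 idx=27 entry=0x46007 [P=1 RW=1 US=1 PS=0]
  L2: frame=0x46 idx=11 entry=0x48007 [P=1 RW=1 US=1 PS=0]
  L3: frame=0x48 idx=19 entry=0x4C003 [P=1 RW=1 US=0 PS=0]
  → PROTECTION_VIOLATION  (4 entries read)
#2 VA=0xF07C0000C3B (w,user):
  L0: frame=0x35 idx=30 entry=0x4D007 [P=1 RW=1 US=1 PS=0]
  L1: frame=0x4D idx=31 entry=0xD004 [P=0 RW=0 US=1 PS=0]
  → PAGE_NOT_PRESENT  (2 entries read)
#3 VA=0x85C3E11211 (r,kernel):
  L0: frame=0x35 idx=1 entry=0x4F007 [P=1 RW=1 US=1 PS=0]
  L1: frame=0x4F idx=23 entry=0x52007 [P=1 RW=1 US=1 PS=0]
  L2: frame=0x52 idx=31 entry=0x55007 [P=1 RW=1 US=1 PS=0]
  L3: frame=0x55 idx=17 entry=0x58007 [P=1 RW=1 US=1 PS=0]
  ✓ 0x58211  — 4 lookups
#4 VA=0x6004381EA8D (w,user):
  L0: frame=0x35 idx=12 entry=0x5C007 [P=1 RW=1 US=1 PS=0]
  L1: frame=0x5C idx=1 entry=0x60007 [P=1 RW=1 US=1 PS=0]
  L2: frame=0x60 idx=28 entry=0x63007 [P=1 RW=1 US=1 PS=0]
  L3: frame=0x63 idx=30 entry=0x67003 [P=1 RW=1 US=0 PS=0]
  → PROTECTION_VIOLATION  (4 entries read)
#5 VA=0x85C3E11211 (r,kernel):
  TLB hit vpn=0x85C3E11 → PA=0x58211

Access #3 PA: 0x58211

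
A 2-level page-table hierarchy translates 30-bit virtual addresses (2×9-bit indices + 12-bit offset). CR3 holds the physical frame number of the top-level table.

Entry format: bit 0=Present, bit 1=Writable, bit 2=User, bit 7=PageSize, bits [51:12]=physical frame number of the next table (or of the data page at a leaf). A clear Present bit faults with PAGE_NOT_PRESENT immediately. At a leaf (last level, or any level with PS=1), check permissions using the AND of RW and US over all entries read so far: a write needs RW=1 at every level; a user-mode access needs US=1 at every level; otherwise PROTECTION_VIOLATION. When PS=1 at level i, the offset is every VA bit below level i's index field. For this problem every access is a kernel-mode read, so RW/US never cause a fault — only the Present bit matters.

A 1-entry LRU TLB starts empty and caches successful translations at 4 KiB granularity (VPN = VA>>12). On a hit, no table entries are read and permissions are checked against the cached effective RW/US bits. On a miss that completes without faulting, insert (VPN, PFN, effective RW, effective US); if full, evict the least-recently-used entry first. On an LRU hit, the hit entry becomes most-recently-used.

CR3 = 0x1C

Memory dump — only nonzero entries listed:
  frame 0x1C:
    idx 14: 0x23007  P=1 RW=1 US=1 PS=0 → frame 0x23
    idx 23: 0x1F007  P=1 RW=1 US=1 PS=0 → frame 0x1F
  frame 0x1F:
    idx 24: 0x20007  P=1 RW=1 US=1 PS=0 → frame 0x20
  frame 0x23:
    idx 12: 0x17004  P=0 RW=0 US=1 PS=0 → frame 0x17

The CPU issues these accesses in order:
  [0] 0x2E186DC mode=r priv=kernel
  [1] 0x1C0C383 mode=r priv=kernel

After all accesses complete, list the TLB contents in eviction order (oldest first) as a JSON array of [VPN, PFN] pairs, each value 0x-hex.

Walk each access:
#0 VA=0x2E186DC (r,kernel):
  L0 @0x1C[23] → 0x1F007  P=1,RW=1,US=1,PS=0
  L1 @0x1F[24] → 0x20007  P=1,RW=1,US=1,PS=0
  ⇒ phys 0x206DC  [2 reads]
#1 VA=0x1C0C383 (r,kernel):
  L0 @0x1C[14] → 0x23007  P=1,RW=1,US=1,PS=0
  L1 @0x23[12] → 0x17004  P=0,RW=0,US=1,PS=0
  ✗ PAGE_NOT_PRESENT  [2 reads]

TLB: [["0x2E18", "0x20"]]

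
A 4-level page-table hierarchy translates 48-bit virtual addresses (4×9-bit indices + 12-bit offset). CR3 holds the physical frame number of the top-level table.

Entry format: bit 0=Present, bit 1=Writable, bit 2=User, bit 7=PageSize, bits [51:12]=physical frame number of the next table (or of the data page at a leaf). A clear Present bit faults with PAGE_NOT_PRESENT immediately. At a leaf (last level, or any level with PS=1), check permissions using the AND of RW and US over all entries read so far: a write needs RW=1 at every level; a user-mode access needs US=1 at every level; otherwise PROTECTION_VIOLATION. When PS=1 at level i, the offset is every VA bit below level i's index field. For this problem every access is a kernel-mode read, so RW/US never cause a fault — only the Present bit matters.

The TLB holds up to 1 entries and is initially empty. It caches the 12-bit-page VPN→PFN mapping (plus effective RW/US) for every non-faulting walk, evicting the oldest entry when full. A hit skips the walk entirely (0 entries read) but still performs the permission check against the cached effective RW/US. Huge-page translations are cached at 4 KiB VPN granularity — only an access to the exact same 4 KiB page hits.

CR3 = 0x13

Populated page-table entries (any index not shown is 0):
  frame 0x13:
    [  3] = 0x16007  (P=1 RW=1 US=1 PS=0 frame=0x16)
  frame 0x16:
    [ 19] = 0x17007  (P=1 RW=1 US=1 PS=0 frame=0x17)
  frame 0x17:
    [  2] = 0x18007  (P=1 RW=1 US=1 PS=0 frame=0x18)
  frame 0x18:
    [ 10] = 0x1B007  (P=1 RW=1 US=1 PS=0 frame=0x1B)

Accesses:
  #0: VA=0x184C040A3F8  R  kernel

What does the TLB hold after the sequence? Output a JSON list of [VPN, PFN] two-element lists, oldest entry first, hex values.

Trace:
#0 VA=0x184C040A3F8 (r,kernel):
  L0 @0x13[3] → 0x16007  P=1,RW=1,US=1,PS=0
  L1 @0x16[19] → 0x17007  P=1,RW=1,US=1,PS=0
  L2 @0x17[2] → 0x18007  P=1,RW=1,US=1,PS=0
  L3 @0x18[10] → 0x1B007  P=1,RW=1,US=1,PS=0
  ⇒ phys 0x1B3F8  [4 reads]

TLB: [["0x184C040A", "0x1B"]]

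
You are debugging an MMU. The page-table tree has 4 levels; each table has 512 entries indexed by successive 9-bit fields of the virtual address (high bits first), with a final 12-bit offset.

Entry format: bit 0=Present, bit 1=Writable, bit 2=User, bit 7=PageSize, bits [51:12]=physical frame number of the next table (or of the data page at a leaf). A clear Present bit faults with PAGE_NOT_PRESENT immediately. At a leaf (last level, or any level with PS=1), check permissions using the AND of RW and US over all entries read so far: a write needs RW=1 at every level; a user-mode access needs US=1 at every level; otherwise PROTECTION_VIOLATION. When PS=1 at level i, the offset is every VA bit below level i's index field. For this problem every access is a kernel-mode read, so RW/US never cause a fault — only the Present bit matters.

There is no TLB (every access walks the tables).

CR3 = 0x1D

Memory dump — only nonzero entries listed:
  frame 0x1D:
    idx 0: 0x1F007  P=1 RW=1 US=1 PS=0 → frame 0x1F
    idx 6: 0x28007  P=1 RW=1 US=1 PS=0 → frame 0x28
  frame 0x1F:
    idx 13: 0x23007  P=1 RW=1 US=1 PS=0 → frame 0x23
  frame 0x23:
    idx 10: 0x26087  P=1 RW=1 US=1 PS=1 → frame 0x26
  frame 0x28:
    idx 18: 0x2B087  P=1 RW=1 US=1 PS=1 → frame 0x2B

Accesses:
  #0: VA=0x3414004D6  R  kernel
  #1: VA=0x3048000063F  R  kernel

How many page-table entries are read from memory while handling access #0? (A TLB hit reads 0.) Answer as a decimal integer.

Trace:
#0 VA=0x3414004D6 (r,kernel):
  [0] read 0x1D idx=0: raw=0x1F007 flags P=1 W=1 U=1 S=0
  [1] read 0x1F idx=13: raw=0x23007 flags P=1 W=1 U=1 S=0
  [2] read 0x23 idx=10: raw=0x26087 flags P=1 W=1 U=1 S=1
  ✓ 0x264D6 (huge @L2)  — 3 lookups
#1 VA=0x3048000063F (r,kernel):
  [0] read 0x1D idx=6: raw=0x28007 flags P=1 W=1 U=1 S=0
  [1] read 0x28 idx=18: raw=0x2B087 flags P=1 W=1 U=1 S=1
  ✓ 0x2B63F (huge @L1)  — 2 lookups

Entries read for #0: 3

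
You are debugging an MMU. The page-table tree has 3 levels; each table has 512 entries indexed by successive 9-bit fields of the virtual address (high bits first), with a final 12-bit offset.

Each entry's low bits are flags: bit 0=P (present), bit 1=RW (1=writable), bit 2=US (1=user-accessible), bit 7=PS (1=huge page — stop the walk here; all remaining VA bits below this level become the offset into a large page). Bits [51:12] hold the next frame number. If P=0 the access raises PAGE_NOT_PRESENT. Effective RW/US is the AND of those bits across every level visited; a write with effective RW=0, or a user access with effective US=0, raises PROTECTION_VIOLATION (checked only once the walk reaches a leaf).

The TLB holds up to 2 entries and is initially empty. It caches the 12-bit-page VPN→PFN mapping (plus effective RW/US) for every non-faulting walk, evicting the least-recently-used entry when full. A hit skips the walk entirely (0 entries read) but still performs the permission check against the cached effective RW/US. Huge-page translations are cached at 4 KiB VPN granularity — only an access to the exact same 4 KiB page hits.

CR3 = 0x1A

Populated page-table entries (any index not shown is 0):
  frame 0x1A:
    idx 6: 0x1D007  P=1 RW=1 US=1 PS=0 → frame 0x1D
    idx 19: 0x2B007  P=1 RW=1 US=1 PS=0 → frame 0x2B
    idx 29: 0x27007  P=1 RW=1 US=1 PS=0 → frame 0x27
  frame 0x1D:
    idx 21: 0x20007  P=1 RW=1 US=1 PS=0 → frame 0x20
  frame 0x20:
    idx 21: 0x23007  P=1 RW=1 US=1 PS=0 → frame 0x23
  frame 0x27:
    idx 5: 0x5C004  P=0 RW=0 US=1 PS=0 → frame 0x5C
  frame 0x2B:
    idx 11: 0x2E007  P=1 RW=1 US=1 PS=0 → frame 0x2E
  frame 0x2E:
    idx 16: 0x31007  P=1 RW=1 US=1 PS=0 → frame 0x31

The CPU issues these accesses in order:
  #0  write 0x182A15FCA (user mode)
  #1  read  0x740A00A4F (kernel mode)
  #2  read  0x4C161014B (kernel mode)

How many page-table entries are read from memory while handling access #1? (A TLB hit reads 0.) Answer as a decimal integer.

Walk each access:
#0 VA=0x182A15FCA (w,user):
  lvl0: tbl 0x1A, slot 6 ⇒ 0x1D007 (P1/RW1/US1/PS0)
  lvl1: tbl 0x1D, slot 21 ⇒ 0x20007 (P1/RW1/US1/PS0)
  lvl2: tbl 0x20, slot 21 ⇒ 0x23007 (P1/RW1/US1/PS0)
  ⇒ phys 0x23FCA  [3 reads]
#1 VA=0x740A00A4F (r,kernel):
  lvl0: tbl 0x1A, slot 29 ⇒ 0x27007 (P1/RW1/US1/PS0)
  lvl1: tbl 0x27, slot 5 ⇒ 0x5C004 (P0/RW0/US1/PS0)
  ⇒ fault: PAGE_NOT_PRESENT  — 2 lookups
#2 VA=0x4C161014B (r,kernel):
  lvl0: tbl 0x1A, slot 19 ⇒ 0x2B007 (P1/RW1/US1/PS0)
  lvl1: tbl 0x2B, slot 11 ⇒ 0x2E007 (P1/RW1/US1/PS0)
  lvl2: tbl 0x2E, slot 16 ⇒ 0x31007 (P1/RW1/US1/PS0)
  ⇒ phys 0x3114B  [3 reads]

Entries read for #1: 2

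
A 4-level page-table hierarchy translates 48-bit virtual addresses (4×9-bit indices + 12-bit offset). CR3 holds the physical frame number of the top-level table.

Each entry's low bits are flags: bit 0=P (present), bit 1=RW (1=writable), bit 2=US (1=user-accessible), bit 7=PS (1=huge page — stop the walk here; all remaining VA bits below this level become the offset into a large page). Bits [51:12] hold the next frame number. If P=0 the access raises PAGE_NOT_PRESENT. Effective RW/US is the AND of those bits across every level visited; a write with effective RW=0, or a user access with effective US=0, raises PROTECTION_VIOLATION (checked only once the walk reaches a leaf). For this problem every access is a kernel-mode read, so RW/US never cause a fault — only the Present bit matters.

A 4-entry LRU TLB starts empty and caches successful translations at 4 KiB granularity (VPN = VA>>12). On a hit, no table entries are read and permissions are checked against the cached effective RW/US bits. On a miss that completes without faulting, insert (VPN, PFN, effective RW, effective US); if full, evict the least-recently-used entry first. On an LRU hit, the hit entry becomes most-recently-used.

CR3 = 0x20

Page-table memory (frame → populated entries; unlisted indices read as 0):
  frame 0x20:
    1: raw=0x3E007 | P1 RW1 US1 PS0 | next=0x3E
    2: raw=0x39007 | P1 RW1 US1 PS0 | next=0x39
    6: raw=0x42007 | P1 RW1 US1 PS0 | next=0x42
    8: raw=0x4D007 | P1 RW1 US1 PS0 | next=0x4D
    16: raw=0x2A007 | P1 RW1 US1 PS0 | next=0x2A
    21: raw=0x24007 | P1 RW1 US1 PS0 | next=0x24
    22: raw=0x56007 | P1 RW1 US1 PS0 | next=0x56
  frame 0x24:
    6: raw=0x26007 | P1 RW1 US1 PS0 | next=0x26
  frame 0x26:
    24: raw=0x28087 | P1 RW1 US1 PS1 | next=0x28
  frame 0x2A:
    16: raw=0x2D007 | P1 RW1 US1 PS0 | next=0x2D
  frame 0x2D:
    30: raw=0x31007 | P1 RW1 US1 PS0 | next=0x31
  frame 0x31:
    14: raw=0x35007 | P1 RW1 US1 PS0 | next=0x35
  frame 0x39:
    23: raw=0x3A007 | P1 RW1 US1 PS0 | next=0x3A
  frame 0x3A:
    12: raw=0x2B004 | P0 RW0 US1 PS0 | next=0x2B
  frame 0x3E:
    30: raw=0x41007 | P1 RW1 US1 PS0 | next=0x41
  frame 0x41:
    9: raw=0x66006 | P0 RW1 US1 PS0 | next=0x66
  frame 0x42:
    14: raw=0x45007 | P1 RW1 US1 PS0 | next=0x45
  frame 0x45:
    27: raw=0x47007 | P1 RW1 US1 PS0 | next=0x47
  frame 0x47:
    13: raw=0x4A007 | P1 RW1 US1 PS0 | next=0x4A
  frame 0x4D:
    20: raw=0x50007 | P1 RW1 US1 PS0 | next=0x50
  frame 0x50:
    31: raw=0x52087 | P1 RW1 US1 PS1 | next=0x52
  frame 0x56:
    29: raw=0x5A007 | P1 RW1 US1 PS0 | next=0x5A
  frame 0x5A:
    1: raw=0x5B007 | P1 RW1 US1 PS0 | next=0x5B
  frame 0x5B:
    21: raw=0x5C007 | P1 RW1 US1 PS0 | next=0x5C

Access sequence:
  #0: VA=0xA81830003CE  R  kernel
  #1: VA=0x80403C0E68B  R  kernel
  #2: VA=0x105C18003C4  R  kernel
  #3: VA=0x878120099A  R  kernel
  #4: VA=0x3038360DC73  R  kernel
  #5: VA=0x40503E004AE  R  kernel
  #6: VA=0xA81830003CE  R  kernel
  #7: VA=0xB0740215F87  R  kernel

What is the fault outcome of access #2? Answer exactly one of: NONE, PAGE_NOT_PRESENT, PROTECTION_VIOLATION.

Per-access translation:
#0 VA=0xA81830003CE (r,kernel):
  L0: frame=0x20 idx=21 entry=0x24007 [P=1 RW=1 US=1 PS=0]
  L1: frame=0x24 idx=6 entry=0x26007 [P=1 RW=1 US=1 PS=0]
  L2: frame=0x26 idx=24 entry=0x28087 [P=1 RW=1 US=1 PS=1]
  → PA=0x283CE (huge @L2)  (3 entries read)
#1 VA=0x80403C0E68B (r,kernel):
  L0: frame=0x20 idx=16 entry=0x2A007 [P=1 RW=1 US=1 PS=0]
  L1: frame=0x2A idx=16 entry=0x2D007 [P=1 RW=1 US=1 PS=0]
  L2: frame=0x2D idx=30 entry=0x31007 [P=1 RW=1 US=1 PS=0]
  L3: frame=0x31 idx=14 entry=0x35007 [P=1 RW=1 US=1 PS=0]
  → PA=0x3568B  (4 entries read)
#2 VA=0x105C18003C4 (r,kernel):
  L0: frame=0x20 idx=2 entry=0x39007 [P=1 RW=1 US=1 PS=0]
  L1: frame=0x39 idx=23 entry=0x3A007 [P=1 RW=1 US=1 PS=0]
  L2: frame=0x3A idx=12 entry=0x2B004 [P=0 RW=0 US=1 PS=0]
  → PAGE_NOT_PRESENT  (3 entries read)
#3 VA=0x878120099A (r,kernel):
  L0: frame=0x20 idx=1 entry=0x3E007 [P=1 RW=1 US=1 PS=0]
  L1: frame=0x3E idx=30 entry=0x41007 [P=1 RW=1 US=1 PS=0]
  L2: frame=0x41 idx=9 entry=0x66006 [P=0 RW=1 US=1 PS=0]
  → PAGE_NOT_PRESENT  (3 entries read)
#4 VA=0x3038360DC73 (r,kernel):
  L0: frame=0x20 idx=6 entry=0x42007 [P=1 RW=1 US=1 PS=0]
  L1: frame=0x42 idx=14 entry=0x45007 [P=1 RW=1 US=1 PS=0]
  L2: frame=0x45 idx=27 entry=0x47007 [P=1 RW=1 US=1 PS=0]
  L3: frame=0x47 idx=13 entry=0x4A007 [P=1 RW=1 US=1 PS=0]
  → PA=0x4AC73  (4 entries read)
#5 VA=0x40503E004AE (r,kernel):
  L0: frame=0x20 idx=8 entry=0x4D007 [P=1 RW=1 US=1 PS=0]
  L1: frame=0x4D idx=20 entry=0x50007 [P=1 RW=1 US=1 PS=0]
  L2: frame=0x50 idx=31 entry=0x52087 [P=1 RW=1 US=1 PS=1]
  → PA=0x524AE (huge @L2)  (3 entries read)
#6 VA=0xA81830003CE (r,kernel):
  TLB hit vpn=0xA8183000 → PA=0x283CE
#7 VA=0xB0740215F87 (r,kernel):
  L0: frame=0x20 idx=22 entry=0x56007 [P=1 RW=1 US=1 PS=0]
  L1: frame=0x56 idx=29 entry=0x5A007 [P=1 RW=1 US=1 PS=0]
  L2: frame=0x5A idx=1 entry=0x5B007 [P=1 RW=1 US=1 PS=0]
  L3: frame=0x5B idx=21 entry=0x5C007 [P=1 RW=1 US=1 PS=0]
  → PA=0x5CF87  (4 entries read)

Access #2 fault: PAGE_NOT_PRESENT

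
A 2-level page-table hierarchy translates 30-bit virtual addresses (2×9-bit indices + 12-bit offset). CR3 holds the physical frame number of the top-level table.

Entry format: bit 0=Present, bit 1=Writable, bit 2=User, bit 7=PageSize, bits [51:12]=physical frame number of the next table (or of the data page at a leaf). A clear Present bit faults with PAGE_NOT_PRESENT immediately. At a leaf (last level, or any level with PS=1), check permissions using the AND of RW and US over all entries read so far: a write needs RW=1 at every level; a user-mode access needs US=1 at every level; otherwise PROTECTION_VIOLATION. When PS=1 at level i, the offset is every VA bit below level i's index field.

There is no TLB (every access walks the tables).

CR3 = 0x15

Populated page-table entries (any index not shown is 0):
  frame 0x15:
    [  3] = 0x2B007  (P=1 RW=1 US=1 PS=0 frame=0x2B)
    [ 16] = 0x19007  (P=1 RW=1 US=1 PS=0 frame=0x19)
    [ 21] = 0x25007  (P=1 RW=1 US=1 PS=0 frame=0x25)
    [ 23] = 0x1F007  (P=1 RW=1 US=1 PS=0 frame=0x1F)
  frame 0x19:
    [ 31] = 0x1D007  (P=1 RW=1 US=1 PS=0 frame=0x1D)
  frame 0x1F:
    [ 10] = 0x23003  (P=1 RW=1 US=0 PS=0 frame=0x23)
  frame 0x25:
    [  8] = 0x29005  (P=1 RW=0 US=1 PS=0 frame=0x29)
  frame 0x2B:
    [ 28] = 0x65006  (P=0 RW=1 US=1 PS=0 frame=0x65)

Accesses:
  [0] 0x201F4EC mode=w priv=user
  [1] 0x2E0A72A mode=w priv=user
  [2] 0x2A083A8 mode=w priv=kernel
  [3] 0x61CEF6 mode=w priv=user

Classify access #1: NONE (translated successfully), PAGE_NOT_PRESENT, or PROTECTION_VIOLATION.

Walk each access:
#0 VA=0x201F4EC (w,user):
  lvl0: tbl 0x15, slot 16 ⇒ 0x19007 (P1/RW1/US1/PS0)
  lvl1: tbl 0x19, slot 31 ⇒ 0x1D007 (P1/RW1/US1/PS0)
  → PA=0x1D4EC  (2 entries read)
#1 VA=0x2E0A72A (w,user):
  lvl0: tbl 0x15, slot 23 ⇒ 0x1F007 (P1/RW1/US1/PS0)
  lvl1: tbl 0x1F, slot 10 ⇒ 0x23003 (P1/RW1/US0/PS0)
  → PROTECTION_VIOLATION  (2 entries read)
#2 VA=0x2A083A8 (w,kernel):
  lvl0: tbl 0x15, slot 21 ⇒ 0x25007 (P1/RW1/US1/PS0)
  lvl1: tbl 0x25, slot 8 ⇒ 0x29005 (P1/RW0/US1/PS0)
  → PROTECTION_VIOLATION  (2 entries read)
#3 VA=0x61CEF6 (w,user):
  lvl0: tbl 0x15, slot 3 ⇒ 0x2B007 (P1/RW1/US1/PS0)
  lvl1: tbl 0x2B, slot 28 ⇒ 0x65006 (P0/RW1/US1/PS0)
  → PAGE_NOT_PRESENT  (2 entries read)

Access #1 fault: PROTECTION_VIOLATION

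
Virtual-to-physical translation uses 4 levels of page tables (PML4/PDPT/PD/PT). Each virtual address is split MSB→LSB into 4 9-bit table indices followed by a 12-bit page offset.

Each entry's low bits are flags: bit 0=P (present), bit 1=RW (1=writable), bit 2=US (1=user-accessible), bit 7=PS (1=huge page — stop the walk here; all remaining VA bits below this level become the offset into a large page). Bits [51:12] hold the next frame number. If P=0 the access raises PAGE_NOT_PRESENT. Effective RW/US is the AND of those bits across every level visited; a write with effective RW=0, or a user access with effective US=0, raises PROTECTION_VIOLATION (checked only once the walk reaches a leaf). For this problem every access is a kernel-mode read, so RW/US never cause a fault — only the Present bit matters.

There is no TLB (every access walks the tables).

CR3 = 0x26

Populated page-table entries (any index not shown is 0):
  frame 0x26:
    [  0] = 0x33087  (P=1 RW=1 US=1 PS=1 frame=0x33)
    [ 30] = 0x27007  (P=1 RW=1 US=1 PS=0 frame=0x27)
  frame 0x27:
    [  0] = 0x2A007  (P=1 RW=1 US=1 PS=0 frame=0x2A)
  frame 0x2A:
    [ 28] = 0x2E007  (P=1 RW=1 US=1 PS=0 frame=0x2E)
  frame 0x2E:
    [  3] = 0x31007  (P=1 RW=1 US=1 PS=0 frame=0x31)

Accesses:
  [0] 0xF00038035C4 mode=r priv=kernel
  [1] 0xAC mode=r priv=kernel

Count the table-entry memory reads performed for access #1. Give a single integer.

Per-access translation:
#0 VA=0xF00038035C4 (r,kernel):
  lvl0: tbl 0x26, slot 30 ⇒ 0x27007 (P1/RW1/US1/PS0)
  lvl1: tbl 0x27, slot 0 ⇒ 0x2A007 (P1/RW1/US1/PS0)
  lvl2: tbl 0x2A, slot 28 ⇒ 0x2E007 (P1/RW1/US1/PS0)
  lvl3: tbl 0x2E, slot 3 ⇒ 0x31007 (P1/RW1/US1/PS0)
  → PA=0x315C4  (4 entries read)
#1 VA=0xAC (r,kernel):
  lvl0: tbl 0x26, slot 0 ⇒ 0x33087 (P1/RW1/US1/PS1)
  → PA=0x330AC (huge @L0)  (1 entries read)

Entries read for #1: 1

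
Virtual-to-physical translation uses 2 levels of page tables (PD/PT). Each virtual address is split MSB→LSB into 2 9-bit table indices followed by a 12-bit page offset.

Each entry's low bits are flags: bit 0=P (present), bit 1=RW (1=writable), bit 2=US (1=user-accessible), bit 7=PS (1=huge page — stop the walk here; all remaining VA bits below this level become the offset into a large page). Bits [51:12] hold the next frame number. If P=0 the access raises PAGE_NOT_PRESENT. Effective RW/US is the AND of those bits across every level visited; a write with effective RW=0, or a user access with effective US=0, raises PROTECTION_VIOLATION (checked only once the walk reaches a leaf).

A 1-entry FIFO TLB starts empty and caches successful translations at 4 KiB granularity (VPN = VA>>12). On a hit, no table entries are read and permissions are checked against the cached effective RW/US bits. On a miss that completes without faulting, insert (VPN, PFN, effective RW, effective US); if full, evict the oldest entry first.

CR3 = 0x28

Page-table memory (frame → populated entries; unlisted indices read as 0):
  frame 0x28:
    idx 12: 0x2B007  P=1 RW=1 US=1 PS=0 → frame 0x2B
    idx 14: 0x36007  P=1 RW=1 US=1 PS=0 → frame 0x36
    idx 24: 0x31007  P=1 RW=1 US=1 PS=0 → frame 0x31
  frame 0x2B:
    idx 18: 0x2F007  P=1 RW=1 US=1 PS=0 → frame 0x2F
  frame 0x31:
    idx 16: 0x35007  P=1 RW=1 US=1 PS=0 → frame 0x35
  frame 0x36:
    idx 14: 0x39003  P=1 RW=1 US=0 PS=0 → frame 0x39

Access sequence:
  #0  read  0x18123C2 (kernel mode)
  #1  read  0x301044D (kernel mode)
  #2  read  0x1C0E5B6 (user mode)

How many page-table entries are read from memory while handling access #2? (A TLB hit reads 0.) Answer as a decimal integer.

Walk each access:
#0 VA=0x18123C2 (r,kernel):
  lvl0: tbl 0x28, slot 12 ⇒ 0x2B007 (P1/RW1/US1/PS0)
  lvl1: tbl 0x2B, slot 18 ⇒ 0x2F007 (P1/RW1/US1/PS0)
  ⇒ phys 0x2F3C2  [2 reads]
#1 VA=0x301044D (r,kernel):
  lvl0: tbl 0x28, slot 24 ⇒ 0x31007 (P1/RW1/US1/PS0)
  lvl1: tbl 0x31, slot 16 ⇒ 0x35007 (P1/RW1/US1/PS0)
  ⇒ phys 0x3544D  [2 reads]
#2 VA=0x1C0E5B6 (r,user):
  lvl0: tbl 0x28, slot 14 ⇒ 0x36007 (P1/RW1/US1/PS0)
  lvl1: tbl 0x36, slot 14 ⇒ 0x39003 (P1/RW1/US0/PS0)
  ✗ PROTECTION_VIOLATION  [2 reads]

Entries read for #2: 2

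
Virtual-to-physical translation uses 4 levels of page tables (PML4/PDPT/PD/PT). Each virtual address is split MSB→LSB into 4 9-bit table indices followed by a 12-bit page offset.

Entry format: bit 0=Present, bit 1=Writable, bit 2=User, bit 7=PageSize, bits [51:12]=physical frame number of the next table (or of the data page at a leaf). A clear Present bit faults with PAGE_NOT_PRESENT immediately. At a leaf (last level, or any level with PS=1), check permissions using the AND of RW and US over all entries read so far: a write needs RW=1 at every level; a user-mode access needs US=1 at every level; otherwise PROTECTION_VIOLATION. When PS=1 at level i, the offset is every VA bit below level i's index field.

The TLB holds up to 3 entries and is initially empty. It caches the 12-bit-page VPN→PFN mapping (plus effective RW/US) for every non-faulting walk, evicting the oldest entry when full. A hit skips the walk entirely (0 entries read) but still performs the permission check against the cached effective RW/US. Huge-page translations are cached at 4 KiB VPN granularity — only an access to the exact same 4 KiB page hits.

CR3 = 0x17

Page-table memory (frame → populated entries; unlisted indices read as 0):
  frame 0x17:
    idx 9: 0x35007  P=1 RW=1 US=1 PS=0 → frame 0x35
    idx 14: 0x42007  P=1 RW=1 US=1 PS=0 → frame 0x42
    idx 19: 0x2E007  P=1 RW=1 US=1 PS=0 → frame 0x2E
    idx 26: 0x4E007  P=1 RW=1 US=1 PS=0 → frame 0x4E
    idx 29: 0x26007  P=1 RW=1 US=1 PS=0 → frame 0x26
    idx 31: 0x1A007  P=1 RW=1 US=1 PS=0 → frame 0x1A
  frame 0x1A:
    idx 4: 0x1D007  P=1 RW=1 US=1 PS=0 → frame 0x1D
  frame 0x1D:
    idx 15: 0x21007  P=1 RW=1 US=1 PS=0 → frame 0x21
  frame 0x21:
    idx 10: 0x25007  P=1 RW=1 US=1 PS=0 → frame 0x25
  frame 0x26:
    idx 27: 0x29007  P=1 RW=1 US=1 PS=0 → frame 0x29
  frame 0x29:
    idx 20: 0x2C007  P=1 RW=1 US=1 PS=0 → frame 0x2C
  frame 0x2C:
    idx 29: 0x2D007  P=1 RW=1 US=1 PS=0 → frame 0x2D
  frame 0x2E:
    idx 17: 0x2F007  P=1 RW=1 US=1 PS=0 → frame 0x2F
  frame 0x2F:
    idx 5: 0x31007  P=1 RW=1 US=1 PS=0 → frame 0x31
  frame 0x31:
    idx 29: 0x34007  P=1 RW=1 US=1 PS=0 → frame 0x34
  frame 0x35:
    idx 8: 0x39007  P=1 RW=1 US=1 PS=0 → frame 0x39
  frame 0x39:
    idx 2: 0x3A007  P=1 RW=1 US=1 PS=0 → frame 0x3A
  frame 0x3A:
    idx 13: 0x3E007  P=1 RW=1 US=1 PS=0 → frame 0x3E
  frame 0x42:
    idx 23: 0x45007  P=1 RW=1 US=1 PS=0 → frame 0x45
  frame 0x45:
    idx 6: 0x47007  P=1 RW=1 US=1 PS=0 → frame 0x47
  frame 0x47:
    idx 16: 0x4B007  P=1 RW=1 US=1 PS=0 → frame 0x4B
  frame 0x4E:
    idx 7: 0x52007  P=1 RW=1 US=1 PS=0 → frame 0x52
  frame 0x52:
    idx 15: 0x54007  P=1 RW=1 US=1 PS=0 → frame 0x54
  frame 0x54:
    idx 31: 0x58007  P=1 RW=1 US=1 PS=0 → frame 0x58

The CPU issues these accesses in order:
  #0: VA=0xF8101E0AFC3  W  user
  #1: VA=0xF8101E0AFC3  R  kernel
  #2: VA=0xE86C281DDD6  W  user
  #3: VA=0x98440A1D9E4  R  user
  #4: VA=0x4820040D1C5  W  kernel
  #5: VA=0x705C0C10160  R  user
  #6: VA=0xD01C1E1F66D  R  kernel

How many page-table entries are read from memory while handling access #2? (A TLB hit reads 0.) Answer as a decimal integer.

Trace:
#0 VA=0xF8101E0AFC3 (w,user):
  L0 @0x17[31] → 0x1A007  P=1,RW=1,US=1,PS=0
  L1 @0x1A[4] → 0x1D007  P=1,RW=1,US=1,PS=0
  L2 @0x1D[15] → 0x21007  P=1,RW=1,US=1,PS=0
  L3 @0x21[10] → 0x25007  P=1,RW=1,US=1,PS=0
  ⇒ phys 0x25FC3  [4 reads]
#1 VA=0xF8101E0AFC3 (r,kernel):
  TLB hit vpn=0xF8101E0A → PA=0x25FC3
#2 VA=0xE86C281DDD6 (w,user):
  L0 @0x17[29] → 0x26007  P=1,RW=1,US=1,PS=0
  L1 @0x26[27] → 0x29007  P=1,RW=1,US=1,PS=0
  L2 @0x29[20] → 0x2C007  P=1,RW=1,US=1,PS=0
  L3 @0x2C[29] → 0x2D007  P=1,RW=1,US=1,PS=0
  ⇒ phys 0x2DDD6  [4 reads]
#3 VA=0x98440A1D9E4 (r,user):
  L0 @0x17[19] → 0x2E007  P=1,RW=1,US=1,PS=0
  L1 @0x2E[17] → 0x2F007  P=1,RW=1,US=1,PS=0
  L2 @0x2F[5] → 0x31007  P=1,RW=1,US=1,PS=0
  L3 @0x31[29] → 0x34007  P=1,RW=1,US=1,PS=0
  ⇒ phys 0x349E4  [4 reads]
#4 VA=0x4820040D1C5 (w,kernel):
  L0 @0x17[9] → 0x35007  P=1,RW=1,US=1,PS=0
  L1 @0x35[8] → 0x39007  P=1,RW=1,US=1,PS=0
  L2 @0x39[2] → 0x3A007  P=1,RW=1,US=1,PS=0
  L3 @0x3A[13] → 0x3E007  P=1,RW=1,US=1,PS=0
  ⇒ phys 0x3E1C5  [4 reads]
#5 VA=0x705C0C10160 (r,user):
  L0 @0x17[14] → 0x42007  P=1,RW=1,US=1,PS=0
  L1 @0x42[23] → 0x45007  P=1,RW=1,US=1,PS=0
  L2 @0x45[6] → 0x47007  P=1,RW=1,US=1,PS=0
  L3 @0x47[16] → 0x4B007  P=1,RW=1,US=1,PS=0
  ⇒ phys 0x4B160  [4 reads]
#6 VA=0xD01C1E1F66D (r,kernel):
  L0 @0x17[26] → 0x4E007  P=1,RW=1,US=1,PS=0
  L1 @0x4E[7] → 0x52007  P=1,RW=1,US=1,PS=0
  L2 @0x52[15] → 0x54007  P=1,RW=1,US=1,PS=0
  L3 @0x54[31] → 0x58007  P=1,RW=1,US=1,PS=0
  ⇒ phys 0x5866D  [4 reads]

Entries read for #2: 4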